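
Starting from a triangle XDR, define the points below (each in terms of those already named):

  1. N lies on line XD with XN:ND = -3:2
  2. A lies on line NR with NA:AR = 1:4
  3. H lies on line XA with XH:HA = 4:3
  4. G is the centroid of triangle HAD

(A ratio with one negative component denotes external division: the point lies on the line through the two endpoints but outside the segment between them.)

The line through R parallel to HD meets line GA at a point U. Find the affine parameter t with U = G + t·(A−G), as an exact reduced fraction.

t = -9

Choose coordinates X = (0, 0), D = (1, 0), R = (0, 1).
1. N lies on line XD with XN:ND = -3:2 ⇒ N = (3, 0)
2. A lies on line NR with NA:AR = 1:4 ⇒ A = (12/5, 1/5)
3. H lies on line XA with XH:HA = 4:3 ⇒ H = (48/35, 4/35)
4. G is the centroid of triangle HAD ⇒ G = (167/105, 11/105)
through R parallel to HD: direction (-13/35, -4/35); meets GA at U = (-598/105, -79/105)
U = G + t·(A−G) with t = -9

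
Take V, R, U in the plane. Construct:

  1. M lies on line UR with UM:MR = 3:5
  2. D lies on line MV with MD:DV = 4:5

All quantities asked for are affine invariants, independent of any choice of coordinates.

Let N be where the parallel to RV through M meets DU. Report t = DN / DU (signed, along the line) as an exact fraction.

t = 20/47

Set V = (0, 0), R = (1, 0), U = (0, 1); any affine frame gives the same invariant.
1. M lies on line UR with UM:MR = 3:5 ⇒ M = (3/8, 5/8)
2. D lies on line MV with MD:DV = 4:5 ⇒ D = (5/24, 25/72)
through M parallel to RV: direction (-1, 0); meets DU at N = (45/376, 5/8)
N = D + t·(U−D) with t = 20/47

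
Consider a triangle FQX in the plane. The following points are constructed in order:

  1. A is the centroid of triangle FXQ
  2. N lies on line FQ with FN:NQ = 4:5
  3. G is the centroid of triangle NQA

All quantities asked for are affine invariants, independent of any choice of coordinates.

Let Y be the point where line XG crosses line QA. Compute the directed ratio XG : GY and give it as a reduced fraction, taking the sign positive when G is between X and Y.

Assign F = (0, 0), Q = (1, 0), X = (0, 1) — the answer is frame-independent, so this choice is without loss of generality.
1. A is the centroid of triangle FXQ ⇒ A = (1/3, 1/3)
2. N lies on line FQ with FN:NQ = 4:5 ⇒ N = (4/9, 0)
3. G is the centroid of triangle NQA ⇒ G = (16/27, 1/9)
line XG meets QA at Y = (1/2, 1/4)
G = X + t·(Y−X) with t = 32/27, so XG:GY = 32/27:-5/27

XG:GY = -32/5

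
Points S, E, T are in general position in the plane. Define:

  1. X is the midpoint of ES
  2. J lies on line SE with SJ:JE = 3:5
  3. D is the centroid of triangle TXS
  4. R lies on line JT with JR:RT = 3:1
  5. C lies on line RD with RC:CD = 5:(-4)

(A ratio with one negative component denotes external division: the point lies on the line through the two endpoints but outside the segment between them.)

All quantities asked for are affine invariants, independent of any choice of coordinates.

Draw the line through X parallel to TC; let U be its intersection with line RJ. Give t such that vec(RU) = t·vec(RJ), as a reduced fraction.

Set S = (0, 0), E = (1, 0), T = (0, 1); any affine frame gives the same invariant.
1. X is the midpoint of ES ⇒ X = (1/2, 0)
2. J lies on line SE with SJ:JE = 3:5 ⇒ J = (3/8, 0)
3. D is the centroid of triangle TXS ⇒ D = (1/6, 1/3)
4. R lies on line JT with JR:RT = 3:1 ⇒ R = (3/32, 3/4)
5. C lies on line RD with RC:CD = 5:(-4) ⇒ C = (11/24, -4/3)
through X parallel to TC: direction (11/24, -7/3); meets RJ at U = (51/80, -7/10)
U = R + t·(J−R) with t = 29/15

t = 29/15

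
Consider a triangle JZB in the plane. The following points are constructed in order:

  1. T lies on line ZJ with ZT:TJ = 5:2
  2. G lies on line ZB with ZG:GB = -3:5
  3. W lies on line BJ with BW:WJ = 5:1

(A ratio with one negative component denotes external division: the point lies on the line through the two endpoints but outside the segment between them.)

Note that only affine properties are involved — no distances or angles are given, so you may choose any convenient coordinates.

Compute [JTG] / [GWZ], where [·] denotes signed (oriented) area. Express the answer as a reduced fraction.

[JTG]:[GWZ] = 12/35

Work in coordinates with J = (0, 0), Z = (1, 0), B = (0, 1).
1. T lies on line ZJ with ZT:TJ = 5:2 ⇒ T = (2/7, 0)
2. G lies on line ZB with ZG:GB = -3:5 ⇒ G = (5/2, -3/2)
3. W lies on line BJ with BW:WJ = 5:1 ⇒ W = (0, 1/6)
2·[JTG] = -3/7, 2·[GWZ] = -5/4
[JTG]:[GWZ] = -3/7:-5/4 = 12/35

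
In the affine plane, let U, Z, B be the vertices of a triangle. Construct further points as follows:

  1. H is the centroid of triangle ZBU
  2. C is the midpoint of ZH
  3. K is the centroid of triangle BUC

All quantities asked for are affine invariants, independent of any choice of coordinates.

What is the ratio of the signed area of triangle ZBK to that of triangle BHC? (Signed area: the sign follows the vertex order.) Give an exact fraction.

[ZBK]:[BHC] = 7/3

Work in coordinates with U = (0, 0), Z = (1, 0), B = (0, 1).
1. H is the centroid of triangle ZBU ⇒ H = (1/3, 1/3)
2. C is the midpoint of ZH ⇒ C = (2/3, 1/6)
3. K is the centroid of triangle BUC ⇒ K = (2/9, 7/18)
2·[ZBK] = 7/18, 2·[BHC] = 1/6
[ZBK]:[BHC] = 7/18:1/6 = 7/3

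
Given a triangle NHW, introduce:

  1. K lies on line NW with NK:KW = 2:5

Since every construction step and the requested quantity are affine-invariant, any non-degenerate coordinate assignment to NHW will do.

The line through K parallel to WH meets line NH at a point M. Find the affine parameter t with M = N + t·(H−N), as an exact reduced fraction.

Choose coordinates N = (0, 0), H = (1, 0), W = (0, 1).
1. K lies on line NW with NK:KW = 2:5 ⇒ K = (0, 2/7)
through K parallel to WH: direction (1, -1); meets NH at M = (2/7, 0)
M = N + t·(H−N) with t = 2/7

t = 2/7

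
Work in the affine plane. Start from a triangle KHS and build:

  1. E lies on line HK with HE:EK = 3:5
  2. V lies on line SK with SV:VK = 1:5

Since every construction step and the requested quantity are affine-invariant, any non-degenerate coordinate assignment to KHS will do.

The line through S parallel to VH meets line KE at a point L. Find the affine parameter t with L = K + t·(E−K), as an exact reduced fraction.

t = 48/25

Set K = (0, 0), H = (1, 0), S = (0, 1); any affine frame gives the same invariant.
1. E lies on line HK with HE:EK = 3:5 ⇒ E = (5/8, 0)
2. V lies on line SK with SV:VK = 1:5 ⇒ V = (0, 5/6)
through S parallel to VH: direction (1, -5/6); meets KE at L = (6/5, 0)
L = K + t·(E−K) with t = 48/25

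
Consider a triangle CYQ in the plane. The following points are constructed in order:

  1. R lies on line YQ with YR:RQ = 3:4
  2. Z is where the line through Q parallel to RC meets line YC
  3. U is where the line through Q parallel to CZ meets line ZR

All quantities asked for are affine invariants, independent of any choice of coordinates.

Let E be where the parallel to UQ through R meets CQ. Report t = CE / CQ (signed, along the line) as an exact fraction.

Set C = (0, 0), Y = (1, 0), Q = (0, 1); any affine frame gives the same invariant.
1. R lies on line YQ with YR:RQ = 3:4 ⇒ R = (4/7, 3/7)
2. Z is where the line through Q parallel to RC meets line YC ⇒ Z = (-4/3, 0)
3. U is where the line through Q parallel to CZ meets line ZR ⇒ U = (28/9, 1)
through R parallel to UQ: direction (-28/9, 0); meets CQ at E = (0, 3/7)
E = C + t·(Q−C) with t = 3/7

t = 3/7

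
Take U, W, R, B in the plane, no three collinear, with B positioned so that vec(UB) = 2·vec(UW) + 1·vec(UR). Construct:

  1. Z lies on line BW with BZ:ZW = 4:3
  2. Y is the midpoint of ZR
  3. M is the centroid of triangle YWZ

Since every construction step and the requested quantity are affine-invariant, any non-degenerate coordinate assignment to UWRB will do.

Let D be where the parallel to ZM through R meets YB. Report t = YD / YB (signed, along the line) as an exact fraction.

Assign U = (0, 0), W = (1, 0), R = (0, 1), B = (2, 1) — the answer is frame-independent, so this choice is without loss of generality.
1. Z lies on line BW with BZ:ZW = 4:3 ⇒ Z = (10/7, 3/7)
2. Y is the midpoint of ZR ⇒ Y = (5/7, 5/7)
3. M is the centroid of triangle YWZ ⇒ M = (22/21, 8/21)
through R parallel to ZM: direction (-8/21, -1/21); meets YB at D = (32/7, 11/7)
D = Y + t·(B−Y) with t = 3

t = 3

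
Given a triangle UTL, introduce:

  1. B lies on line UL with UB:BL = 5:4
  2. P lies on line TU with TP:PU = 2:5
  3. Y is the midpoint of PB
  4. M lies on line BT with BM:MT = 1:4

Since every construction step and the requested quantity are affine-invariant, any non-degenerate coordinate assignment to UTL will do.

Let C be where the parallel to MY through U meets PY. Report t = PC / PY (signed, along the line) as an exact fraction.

t = 15/2

Set U = (0, 0), T = (1, 0), L = (0, 1); any affine frame gives the same invariant.
1. B lies on line UL with UB:BL = 5:4 ⇒ B = (0, 5/9)
2. P lies on line TU with TP:PU = 2:5 ⇒ P = (5/7, 0)
3. Y is the midpoint of PB ⇒ Y = (5/14, 5/18)
4. M lies on line BT with BM:MT = 1:4 ⇒ M = (1/5, 4/9)
through U parallel to MY: direction (11/70, -1/6); meets PY at C = (-55/28, 25/12)
C = P + t·(Y−P) with t = 15/2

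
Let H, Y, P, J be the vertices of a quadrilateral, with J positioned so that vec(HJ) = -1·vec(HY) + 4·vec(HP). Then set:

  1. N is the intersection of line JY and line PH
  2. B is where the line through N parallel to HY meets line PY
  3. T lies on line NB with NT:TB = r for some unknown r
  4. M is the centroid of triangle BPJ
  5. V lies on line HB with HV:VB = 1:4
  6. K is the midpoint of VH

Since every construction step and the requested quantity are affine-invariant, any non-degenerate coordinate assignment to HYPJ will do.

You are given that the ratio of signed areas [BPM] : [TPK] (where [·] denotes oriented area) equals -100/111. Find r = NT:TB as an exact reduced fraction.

Set H = (0, 0), Y = (1, 0), P = (0, 1), J = (-1, 4); any affine frame gives the same invariant.
1. N is the intersection of line JY and line PH ⇒ N = (0, 2)
2. B is where the line through N parallel to HY meets line PY ⇒ B = (-1, 2)
3. With NT:TB = r, write λ = r/(r+1) so T = N + λ·(B−N); T is affine-linear in λ
4. M is the centroid of triangle BPJ ⇒ M = (-2/3, 7/3)
5. V lies on line HB with HV:VB = 1:4 ⇒ V = (-1/5, 2/5)
6. K is the midpoint of VH ⇒ K = (-1/10, 1/5)
Every point depending on T is an affine combination of T and λ-independent points, so each such coordinate is linear in λ; the λ² term in each signed area is a multiple of (B−N)×(B−N) = 0, so 2·[BPM] and 2·[TPK] are each linear in λ. Evaluating at λ=0 and λ=1:
  2·[BPM] = 2/3,   2·[TPK] = -4/5·λ − 1/10
So [BPM]:[TPK] = (2/3) / (-4/5·λ − 1/10). Setting this equal to -100/111:
  2/3 = -100/111·(-4/5·λ − 1/10)  ⇒  λ = 4/5
Then r = λ/(1−λ) = (4/5)/(1/5) = 4. Check: with r = 4, T = (-4/5, 2) and [BPM]:[TPK] = -100/111 as required.

r = 4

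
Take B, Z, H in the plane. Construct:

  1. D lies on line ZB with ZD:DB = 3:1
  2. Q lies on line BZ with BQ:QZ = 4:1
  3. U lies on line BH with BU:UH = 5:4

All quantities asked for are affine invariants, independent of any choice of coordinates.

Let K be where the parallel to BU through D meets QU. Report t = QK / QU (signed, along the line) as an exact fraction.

Assign B = (0, 0), Z = (1, 0), H = (0, 1) — the answer is frame-independent, so this choice is without loss of generality.
1. D lies on line ZB with ZD:DB = 3:1 ⇒ D = (1/4, 0)
2. Q lies on line BZ with BQ:QZ = 4:1 ⇒ Q = (4/5, 0)
3. U lies on line BH with BU:UH = 5:4 ⇒ U = (0, 5/9)
through D parallel to BU: direction (0, 5/9); meets QU at K = (1/4, 55/144)
K = Q + t·(U−Q) with t = 11/16

t = 11/16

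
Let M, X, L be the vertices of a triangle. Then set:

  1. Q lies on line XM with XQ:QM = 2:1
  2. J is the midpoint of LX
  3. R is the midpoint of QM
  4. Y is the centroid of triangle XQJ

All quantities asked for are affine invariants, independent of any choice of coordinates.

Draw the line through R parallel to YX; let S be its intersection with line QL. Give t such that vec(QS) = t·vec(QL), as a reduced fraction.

t = -1/12

Set M = (0, 0), X = (1, 0), L = (0, 1); any affine frame gives the same invariant.
1. Q lies on line XM with XQ:QM = 2:1 ⇒ Q = (1/3, 0)
2. J is the midpoint of LX ⇒ J = (1/2, 1/2)
3. R is the midpoint of QM ⇒ R = (1/6, 0)
4. Y is the centroid of triangle XQJ ⇒ Y = (11/18, 1/6)
through R parallel to YX: direction (7/18, -1/6); meets QL at S = (13/36, -1/12)
S = Q + t·(L−Q) with t = -1/12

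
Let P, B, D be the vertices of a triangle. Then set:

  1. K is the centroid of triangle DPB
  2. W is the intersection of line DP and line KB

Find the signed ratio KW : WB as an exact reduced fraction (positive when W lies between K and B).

Work in coordinates with P = (0, 0), B = (1, 0), D = (0, 1).
1. K is the centroid of triangle DPB ⇒ K = (1/3, 1/3)
2. W is the intersection of line DP and line KB ⇒ W = (0, 1/2)
W = K + t·(B−K) with t = -1/2, so KW:WB = t:(1−t) = -1/2:3/2

KW:WB = -1/3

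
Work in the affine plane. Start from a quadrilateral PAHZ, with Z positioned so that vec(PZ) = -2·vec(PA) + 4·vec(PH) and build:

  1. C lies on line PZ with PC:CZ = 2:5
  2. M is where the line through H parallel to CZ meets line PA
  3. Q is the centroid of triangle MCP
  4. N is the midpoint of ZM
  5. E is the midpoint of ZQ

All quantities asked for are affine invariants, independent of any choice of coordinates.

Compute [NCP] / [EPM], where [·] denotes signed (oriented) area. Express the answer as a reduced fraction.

Work in coordinates with P = (0, 0), A = (1, 0), H = (0, 1), Z = (-2, 4).
1. C lies on line PZ with PC:CZ = 2:5 ⇒ C = (-4/7, 8/7)
2. M is where the line through H parallel to CZ meets line PA ⇒ M = (1/2, 0)
3. Q is the centroid of triangle MCP ⇒ Q = (-1/42, 8/21)
4. N is the midpoint of ZM ⇒ N = (-3/4, 2)
5. E is the midpoint of ZQ ⇒ E = (-85/84, 46/21)
2·[NCP] = 2/7, 2·[EPM] = 23/21
[NCP]:[EPM] = 2/7:23/21 = 6/23

[NCP]:[EPM] = 6/23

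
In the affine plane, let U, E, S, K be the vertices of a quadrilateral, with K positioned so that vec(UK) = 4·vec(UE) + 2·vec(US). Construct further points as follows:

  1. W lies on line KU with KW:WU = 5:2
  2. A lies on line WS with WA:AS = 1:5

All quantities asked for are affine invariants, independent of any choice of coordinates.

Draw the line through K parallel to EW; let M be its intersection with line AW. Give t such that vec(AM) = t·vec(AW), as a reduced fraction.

t = 13

Assign U = (0, 0), E = (1, 0), S = (0, 1), K = (4, 2) — the answer is frame-independent, so this choice is without loss of generality.
1. W lies on line KU with KW:WU = 5:2 ⇒ W = (8/7, 4/7)
2. A lies on line WS with WA:AS = 1:5 ⇒ A = (20/21, 9/14)
through K parallel to EW: direction (1/7, 4/7); meets AW at M = (24/7, -2/7)
M = A + t·(W−A) with t = 13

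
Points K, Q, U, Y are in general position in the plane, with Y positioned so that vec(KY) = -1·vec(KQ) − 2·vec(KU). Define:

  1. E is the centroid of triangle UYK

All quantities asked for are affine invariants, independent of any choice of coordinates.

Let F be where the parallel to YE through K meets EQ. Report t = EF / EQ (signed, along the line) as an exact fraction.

Set K = (0, 0), Q = (1, 0), U = (0, 1), Y = (-1, -2); any affine frame gives the same invariant.
1. E is the centroid of triangle UYK ⇒ E = (-1/3, -1/3)
through K parallel to YE: direction (2/3, 5/3); meets EQ at F = (-1/9, -5/18)
F = E + t·(Q−E) with t = 1/6

t = 1/6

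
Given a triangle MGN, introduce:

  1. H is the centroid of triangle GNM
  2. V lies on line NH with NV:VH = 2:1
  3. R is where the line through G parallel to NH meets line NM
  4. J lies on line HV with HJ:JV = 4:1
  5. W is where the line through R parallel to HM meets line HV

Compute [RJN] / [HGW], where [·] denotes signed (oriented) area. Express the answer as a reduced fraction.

[RJN]:[HGW] = -11/30

Set M = (0, 0), G = (1, 0), N = (0, 1); any affine frame gives the same invariant.
1. H is the centroid of triangle GNM ⇒ H = (1/3, 1/3)
2. V lies on line NH with NV:VH = 2:1 ⇒ V = (2/9, 5/9)
3. R is where the line through G parallel to NH meets line NM ⇒ R = (0, 2)
4. J lies on line HV with HJ:JV = 4:1 ⇒ J = (11/45, 23/45)
5. W is where the line through R parallel to HM meets line HV ⇒ W = (-1/3, 5/3)
2·[RJN] = -11/45, 2·[HGW] = 2/3
[RJN]:[HGW] = -11/45:2/3 = -11/30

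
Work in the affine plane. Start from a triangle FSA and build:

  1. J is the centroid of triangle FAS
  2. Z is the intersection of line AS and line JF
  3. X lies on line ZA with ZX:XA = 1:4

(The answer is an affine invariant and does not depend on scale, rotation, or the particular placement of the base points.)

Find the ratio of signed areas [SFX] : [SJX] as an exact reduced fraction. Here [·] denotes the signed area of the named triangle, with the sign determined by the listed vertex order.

[SFX]:[SJX] = 3

Assign F = (0, 0), S = (1, 0), A = (0, 1) — the answer is frame-independent, so this choice is without loss of generality.
1. J is the centroid of triangle FAS ⇒ J = (1/3, 1/3)
2. Z is the intersection of line AS and line JF ⇒ Z = (1/2, 1/2)
3. X lies on line ZA with ZX:XA = 1:4 ⇒ X = (2/5, 3/5)
2·[SFX] = -3/5, 2·[SJX] = -1/5
[SFX]:[SJX] = -3/5:-1/5 = 3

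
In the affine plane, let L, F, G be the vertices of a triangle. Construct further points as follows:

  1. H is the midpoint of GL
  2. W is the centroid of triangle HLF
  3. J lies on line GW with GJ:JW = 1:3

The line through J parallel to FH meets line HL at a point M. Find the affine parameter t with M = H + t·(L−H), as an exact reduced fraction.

t = -2/3

Choose coordinates L = (0, 0), F = (1, 0), G = (0, 1).
1. H is the midpoint of GL ⇒ H = (0, 1/2)
2. W is the centroid of triangle HLF ⇒ W = (1/3, 1/6)
3. J lies on line GW with GJ:JW = 1:3 ⇒ J = (1/12, 19/24)
through J parallel to FH: direction (-1, 1/2); meets HL at M = (0, 5/6)
M = H + t·(L−H) with t = -2/3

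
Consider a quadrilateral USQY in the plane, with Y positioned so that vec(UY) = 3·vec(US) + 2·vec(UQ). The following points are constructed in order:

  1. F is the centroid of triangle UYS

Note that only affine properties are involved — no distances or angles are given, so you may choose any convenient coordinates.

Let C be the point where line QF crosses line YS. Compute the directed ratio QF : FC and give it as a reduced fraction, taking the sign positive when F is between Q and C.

QF:FC = 5

Assign U = (0, 0), S = (1, 0), Q = (0, 1), Y = (3, 2) — the answer is frame-independent, so this choice is without loss of generality.
1. F is the centroid of triangle UYS ⇒ F = (4/3, 2/3)
line QF meets YS at C = (8/5, 3/5)
F = Q + t·(C−Q) with t = 5/6, so QF:FC = 5/6:1/6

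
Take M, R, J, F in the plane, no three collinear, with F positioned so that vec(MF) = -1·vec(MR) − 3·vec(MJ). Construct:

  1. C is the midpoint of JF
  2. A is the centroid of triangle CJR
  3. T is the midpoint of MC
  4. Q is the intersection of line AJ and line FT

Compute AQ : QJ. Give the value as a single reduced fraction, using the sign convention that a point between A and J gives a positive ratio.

Set M = (0, 0), R = (1, 0), J = (0, 1), F = (-1, -3); any affine frame gives the same invariant.
1. C is the midpoint of JF ⇒ C = (-1/2, -1)
2. A is the centroid of triangle CJR ⇒ A = (1/6, 0)
3. T is the midpoint of MC ⇒ T = (-1/4, -1/2)
4. Q is the intersection of line AJ and line FT ⇒ Q = (1/14, 4/7)
Q = A + t·(J−A) with t = 4/7, so AQ:QJ = t:(1−t) = 4/7:3/7

AQ:QJ = 4/3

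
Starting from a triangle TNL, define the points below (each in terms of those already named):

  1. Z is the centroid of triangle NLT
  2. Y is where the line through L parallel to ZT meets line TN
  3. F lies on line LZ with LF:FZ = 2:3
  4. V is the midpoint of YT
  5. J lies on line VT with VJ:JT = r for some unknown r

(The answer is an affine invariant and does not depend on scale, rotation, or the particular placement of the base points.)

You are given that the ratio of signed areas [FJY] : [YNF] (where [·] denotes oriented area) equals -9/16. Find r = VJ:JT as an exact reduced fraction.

Set T = (0, 0), N = (1, 0), L = (0, 1); any affine frame gives the same invariant.
1. Z is the centroid of triangle NLT ⇒ Z = (1/3, 1/3)
2. Y is where the line through L parallel to ZT meets line TN ⇒ Y = (-1, 0)
3. F lies on line LZ with LF:FZ = 2:3 ⇒ F = (2/15, 11/15)
4. V is the midpoint of YT ⇒ V = (-1/2, 0)
5. With VJ:JT = r, write λ = r/(r+1) so J = V + λ·(T−V); J is affine-linear in λ
Every point depending on J is an affine combination of J and λ-independent points, so each such coordinate is linear in λ; the λ² term in each signed area is a multiple of (T−V)×(T−V) = 0, so 2·[FJY] and 2·[YNF] are each linear in λ. Evaluating at λ=0 and λ=1:
  2·[FJY] = -11/30·λ − 11/30,   2·[YNF] = 22/15
So [FJY]:[YNF] = (-11/30·λ − 11/30) / (22/15). Setting this equal to -9/16:
  -11/30·λ − 11/30 = -9/16·(22/15)  ⇒  λ = 5/4
Then r = λ/(1−λ) = (5/4)/(-1/4) = -5. Check: with r = -5, J = (1/8, 0) and [FJY]:[YNF] = -9/16 as required.

r = -5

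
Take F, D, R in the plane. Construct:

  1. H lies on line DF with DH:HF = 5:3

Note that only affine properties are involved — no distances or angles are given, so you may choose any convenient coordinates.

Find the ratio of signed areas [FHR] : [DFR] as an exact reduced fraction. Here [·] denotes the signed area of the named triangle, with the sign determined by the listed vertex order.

[FHR]:[DFR] = -3/8

Assign F = (0, 0), D = (1, 0), R = (0, 1) — the answer is frame-independent, so this choice is without loss of generality.
1. H lies on line DF with DH:HF = 5:3 ⇒ H = (3/8, 0)
2·[FHR] = 3/8, 2·[DFR] = -1
[FHR]:[DFR] = 3/8:-1 = -3/8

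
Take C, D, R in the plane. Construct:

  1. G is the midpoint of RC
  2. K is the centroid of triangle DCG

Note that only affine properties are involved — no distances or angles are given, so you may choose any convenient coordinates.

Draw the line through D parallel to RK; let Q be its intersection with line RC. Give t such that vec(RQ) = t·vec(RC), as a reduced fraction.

Work in coordinates with C = (0, 0), D = (1, 0), R = (0, 1).
1. G is the midpoint of RC ⇒ G = (0, 1/2)
2. K is the centroid of triangle DCG ⇒ K = (1/3, 1/6)
through D parallel to RK: direction (1/3, -5/6); meets RC at Q = (0, 5/2)
Q = R + t·(C−R) with t = -3/2

t = -3/2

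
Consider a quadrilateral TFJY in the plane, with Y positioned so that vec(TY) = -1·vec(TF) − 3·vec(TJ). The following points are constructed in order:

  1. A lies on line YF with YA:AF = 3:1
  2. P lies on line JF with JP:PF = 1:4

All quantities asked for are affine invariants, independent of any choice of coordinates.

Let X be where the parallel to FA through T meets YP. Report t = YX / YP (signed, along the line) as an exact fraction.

t = 3/4

Work in coordinates with T = (0, 0), F = (1, 0), J = (0, 1), Y = (-1, -3).
1. A lies on line YF with YA:AF = 3:1 ⇒ A = (1/2, -3/4)
2. P lies on line JF with JP:PF = 1:4 ⇒ P = (1/5, 4/5)
through T parallel to FA: direction (-1/2, -3/4); meets YP at X = (-1/10, -3/20)
X = Y + t·(P−Y) with t = 3/4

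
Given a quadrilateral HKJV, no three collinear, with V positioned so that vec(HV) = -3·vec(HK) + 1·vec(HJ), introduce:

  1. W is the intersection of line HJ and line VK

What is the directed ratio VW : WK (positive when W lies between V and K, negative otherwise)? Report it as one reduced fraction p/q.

Assign H = (0, 0), K = (1, 0), J = (0, 1), V = (-3, 1) — the answer is frame-independent, so this choice is without loss of generality.
1. W is the intersection of line HJ and line VK ⇒ W = (0, 1/4)
W = V + t·(K−V) with t = 3/4, so VW:WK = t:(1−t) = 3/4:1/4

VW:WK = 3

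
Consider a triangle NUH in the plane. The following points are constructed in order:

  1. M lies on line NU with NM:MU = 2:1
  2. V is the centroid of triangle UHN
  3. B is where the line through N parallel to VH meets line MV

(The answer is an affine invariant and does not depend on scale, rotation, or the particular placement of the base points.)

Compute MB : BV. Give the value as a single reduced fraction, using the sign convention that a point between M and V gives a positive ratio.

MB:BV = -4/3

Set N = (0, 0), U = (1, 0), H = (0, 1); any affine frame gives the same invariant.
1. M lies on line NU with NM:MU = 2:1 ⇒ M = (2/3, 0)
2. V is the centroid of triangle UHN ⇒ V = (1/3, 1/3)
3. B is where the line through N parallel to VH meets line MV ⇒ B = (-2/3, 4/3)
B = M + t·(V−M) with t = 4, so MB:BV = t:(1−t) = 4:-3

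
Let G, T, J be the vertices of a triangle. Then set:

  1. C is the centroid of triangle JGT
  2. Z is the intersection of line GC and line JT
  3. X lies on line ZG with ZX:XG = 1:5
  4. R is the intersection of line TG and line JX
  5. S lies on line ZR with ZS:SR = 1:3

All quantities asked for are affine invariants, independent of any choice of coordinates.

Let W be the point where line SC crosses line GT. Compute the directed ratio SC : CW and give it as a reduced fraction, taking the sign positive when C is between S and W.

Work in coordinates with G = (0, 0), T = (1, 0), J = (0, 1).
1. C is the centroid of triangle JGT ⇒ C = (1/3, 1/3)
2. Z is the intersection of line GC and line JT ⇒ Z = (1/2, 1/2)
3. X lies on line ZG with ZX:XG = 1:5 ⇒ X = (5/12, 5/12)
4. R is the intersection of line TG and line JX ⇒ R = (5/7, 0)
5. S lies on line ZR with ZS:SR = 1:3 ⇒ S = (31/56, 3/8)
line SC meets GT at W = (-10/7, 0)
C = S + t·(W−S) with t = 1/9, so SC:CW = 1/9:8/9

SC:CW = 1/8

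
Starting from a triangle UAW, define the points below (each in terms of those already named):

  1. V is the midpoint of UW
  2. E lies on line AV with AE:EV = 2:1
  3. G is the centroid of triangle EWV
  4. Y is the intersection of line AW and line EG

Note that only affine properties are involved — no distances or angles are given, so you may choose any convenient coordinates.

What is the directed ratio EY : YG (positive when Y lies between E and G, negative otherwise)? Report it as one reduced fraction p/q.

Work in coordinates with U = (0, 0), A = (1, 0), W = (0, 1).
1. V is the midpoint of UW ⇒ V = (0, 1/2)
2. E lies on line AV with AE:EV = 2:1 ⇒ E = (1/3, 1/3)
3. G is the centroid of triangle EWV ⇒ G = (1/9, 11/18)
4. Y is the intersection of line AW and line EG ⇒ Y = (-1, 2)
Y = E + t·(G−E) with t = 6, so EY:YG = t:(1−t) = 6:-5

EY:YG = -6/5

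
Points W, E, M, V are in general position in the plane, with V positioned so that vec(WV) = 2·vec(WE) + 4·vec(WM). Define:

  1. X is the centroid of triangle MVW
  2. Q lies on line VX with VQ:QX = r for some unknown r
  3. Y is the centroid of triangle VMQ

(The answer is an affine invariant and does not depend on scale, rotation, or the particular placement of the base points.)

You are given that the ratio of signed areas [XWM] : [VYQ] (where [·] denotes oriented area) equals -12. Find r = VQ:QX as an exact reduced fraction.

r = 1/3

Assign W = (0, 0), E = (1, 0), M = (0, 1), V = (2, 4) — the answer is frame-independent, so this choice is without loss of generality.
1. X is the centroid of triangle MVW ⇒ X = (2/3, 5/3)
2. With VQ:QX = r, write λ = r/(r+1) so Q = V + λ·(X−V); Q is affine-linear in λ
3. Y is the centroid of triangle VMQ ⇒ Y is an affine combination of earlier points and hence also affine-linear in λ
Every point depending on Q is an affine combination of Q and λ-independent points, so each such coordinate is linear in λ; the λ² term in each signed area is a multiple of (X−V)×(X−V) = 0, so 2·[XWM] and 2·[VYQ] are each linear in λ. Evaluating at λ=0 and λ=1:
  2·[XWM] = -2/3,   2·[VYQ] = 2/9·λ
So [XWM]:[VYQ] = (-2/3) / (2/9·λ). Setting this equal to -12:
  -2/3 = -12·(2/9·λ)  ⇒  λ = 1/4
Then r = λ/(1−λ) = (1/4)/(3/4) = 1/3. Check: with r = 1/3, Q = (5/3, 41/12) and [XWM]:[VYQ] = -12 as required.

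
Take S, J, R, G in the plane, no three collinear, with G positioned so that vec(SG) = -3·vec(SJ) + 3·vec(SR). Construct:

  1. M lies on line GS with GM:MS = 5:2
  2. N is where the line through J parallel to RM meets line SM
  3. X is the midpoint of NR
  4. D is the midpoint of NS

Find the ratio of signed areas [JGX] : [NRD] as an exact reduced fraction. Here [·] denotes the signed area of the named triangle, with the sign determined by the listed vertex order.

[JGX]:[NRD] = 15

Set S = (0, 0), J = (1, 0), R = (0, 1), G = (-3, 3); any affine frame gives the same invariant.
1. M lies on line GS with GM:MS = 5:2 ⇒ M = (-6/7, 6/7)
2. N is where the line through J parallel to RM meets line SM ⇒ N = (1/7, -1/7)
3. X is the midpoint of NR ⇒ X = (1/14, 3/7)
4. D is the midpoint of NS ⇒ D = (1/14, -1/14)
2·[JGX] = 15/14, 2·[NRD] = 1/14
[JGX]:[NRD] = 15/14:1/14 = 15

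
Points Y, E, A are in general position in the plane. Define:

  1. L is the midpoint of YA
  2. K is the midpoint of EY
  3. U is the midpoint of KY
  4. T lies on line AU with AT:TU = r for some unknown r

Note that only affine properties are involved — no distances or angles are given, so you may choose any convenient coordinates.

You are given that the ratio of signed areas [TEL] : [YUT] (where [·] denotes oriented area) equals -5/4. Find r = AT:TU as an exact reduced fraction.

r = 1/2

Work in coordinates with Y = (0, 0), E = (1, 0), A = (0, 1).
1. L is the midpoint of YA ⇒ L = (0, 1/2)
2. K is the midpoint of EY ⇒ K = (1/2, 0)
3. U is the midpoint of KY ⇒ U = (1/4, 0)
4. With AT:TU = r, write λ = r/(r+1) so T = A + λ·(U−A); T is affine-linear in λ
Every point depending on T is an affine combination of T and λ-independent points, so each such coordinate is linear in λ; the λ² term in each signed area is a multiple of (U−A)×(U−A) = 0, so 2·[TEL] and 2·[YUT] are each linear in λ. Evaluating at λ=0 and λ=1:
  2·[TEL] = 7/8·λ − 1/2,   2·[YUT] = -1/4·λ + 1/4
So [TEL]:[YUT] = (7/8·λ − 1/2) / (-1/4·λ + 1/4). Setting this equal to -5/4:
  7/8·λ − 1/2 = -5/4·(-1/4·λ + 1/4)  ⇒  λ = 1/3
Then r = λ/(1−λ) = (1/3)/(2/3) = 1/2. Check: with r = 1/2, T = (1/12, 2/3) and [TEL]:[YUT] = -5/4 as required.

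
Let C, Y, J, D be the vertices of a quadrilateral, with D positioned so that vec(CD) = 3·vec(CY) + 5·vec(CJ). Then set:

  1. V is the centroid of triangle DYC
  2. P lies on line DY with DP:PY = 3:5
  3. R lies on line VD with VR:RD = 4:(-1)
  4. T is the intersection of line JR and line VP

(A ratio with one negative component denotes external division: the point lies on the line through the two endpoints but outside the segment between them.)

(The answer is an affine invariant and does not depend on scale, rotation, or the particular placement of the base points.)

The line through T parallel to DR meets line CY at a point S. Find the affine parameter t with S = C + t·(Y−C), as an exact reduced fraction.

t = 13/6

Work in coordinates with C = (0, 0), Y = (1, 0), J = (0, 1), D = (3, 5).
1. V is the centroid of triangle DYC ⇒ V = (4/3, 5/3)
2. P lies on line DY with DP:PY = 3:5 ⇒ P = (9/4, 25/8)
3. R lies on line VD with VR:RD = 4:(-1) ⇒ R = (32/9, 55/9)
4. T is the intersection of line JR and line VP ⇒ T = (256/27, 395/27)
through T parallel to DR: direction (5/9, 10/9); meets CY at S = (13/6, 0)
S = C + t·(Y−C) with t = 13/6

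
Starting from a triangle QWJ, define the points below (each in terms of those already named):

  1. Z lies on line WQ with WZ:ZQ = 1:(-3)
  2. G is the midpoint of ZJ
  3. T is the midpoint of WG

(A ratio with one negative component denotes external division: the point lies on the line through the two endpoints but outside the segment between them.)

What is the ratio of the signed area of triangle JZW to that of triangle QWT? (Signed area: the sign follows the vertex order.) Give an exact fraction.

Work in coordinates with Q = (0, 0), W = (1, 0), J = (0, 1).
1. Z lies on line WQ with WZ:ZQ = 1:(-3) ⇒ Z = (3/2, 0)
2. G is the midpoint of ZJ ⇒ G = (3/4, 1/2)
3. T is the midpoint of WG ⇒ T = (7/8, 1/4)
2·[JZW] = -1/2, 2·[QWT] = 1/4
[JZW]:[QWT] = -1/2:1/4 = -2

[JZW]:[QWT] = -2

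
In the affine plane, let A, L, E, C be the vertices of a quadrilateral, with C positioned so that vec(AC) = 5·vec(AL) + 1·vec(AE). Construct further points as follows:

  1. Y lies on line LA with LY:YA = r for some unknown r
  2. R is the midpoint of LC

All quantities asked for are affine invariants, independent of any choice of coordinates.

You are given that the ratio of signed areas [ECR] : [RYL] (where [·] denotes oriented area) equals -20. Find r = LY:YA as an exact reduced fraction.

Assign A = (0, 0), L = (1, 0), E = (0, 1), C = (5, 1) — the answer is frame-independent, so this choice is without loss of generality.
1. With LY:YA = r, write λ = r/(r+1) so Y = L + λ·(A−L); Y is affine-linear in λ
2. R is the midpoint of LC ⇒ R = (3, 1/2)
Every point depending on Y is an affine combination of Y and λ-independent points, so each such coordinate is linear in λ; the λ² term in each signed area is a multiple of (A−L)×(A−L) = 0, so 2·[ECR] and 2·[RYL] are each linear in λ. Evaluating at λ=0 and λ=1:
  2·[ECR] = -5/2,   2·[RYL] = 1/2·λ
So [ECR]:[RYL] = (-5/2) / (1/2·λ). Setting this equal to -20:
  -5/2 = -20·(1/2·λ)  ⇒  λ = 1/4
Then r = λ/(1−λ) = (1/4)/(3/4) = 1/3. Check: with r = 1/3, Y = (3/4, 0) and [ECR]:[RYL] = -20 as required.

r = 1/3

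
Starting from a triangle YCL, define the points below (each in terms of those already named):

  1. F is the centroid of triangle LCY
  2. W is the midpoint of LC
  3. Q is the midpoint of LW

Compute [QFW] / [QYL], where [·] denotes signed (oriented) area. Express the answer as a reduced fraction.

[QFW]:[QYL] = -1/3

Assign Y = (0, 0), C = (1, 0), L = (0, 1) — the answer is frame-independent, so this choice is without loss of generality.
1. F is the centroid of triangle LCY ⇒ F = (1/3, 1/3)
2. W is the midpoint of LC ⇒ W = (1/2, 1/2)
3. Q is the midpoint of LW ⇒ Q = (1/4, 3/4)
2·[QFW] = 1/12, 2·[QYL] = -1/4
[QFW]:[QYL] = 1/12:-1/4 = -1/3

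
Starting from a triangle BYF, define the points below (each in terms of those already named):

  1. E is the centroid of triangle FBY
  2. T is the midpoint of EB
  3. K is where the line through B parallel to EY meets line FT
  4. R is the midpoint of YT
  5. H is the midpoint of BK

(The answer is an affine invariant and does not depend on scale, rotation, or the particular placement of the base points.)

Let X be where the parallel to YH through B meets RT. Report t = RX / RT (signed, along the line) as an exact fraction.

t = -3/7

Work in coordinates with B = (0, 0), Y = (1, 0), F = (0, 1).
1. E is the centroid of triangle FBY ⇒ E = (1/3, 1/3)
2. T is the midpoint of EB ⇒ T = (1/6, 1/6)
3. K is where the line through B parallel to EY meets line FT ⇒ K = (2/9, -1/9)
4. R is the midpoint of YT ⇒ R = (7/12, 1/12)
5. H is the midpoint of BK ⇒ H = (1/9, -1/18)
through B parallel to YH: direction (-8/9, -1/18); meets RT at X = (16/21, 1/21)
X = R + t·(T−R) with t = -3/7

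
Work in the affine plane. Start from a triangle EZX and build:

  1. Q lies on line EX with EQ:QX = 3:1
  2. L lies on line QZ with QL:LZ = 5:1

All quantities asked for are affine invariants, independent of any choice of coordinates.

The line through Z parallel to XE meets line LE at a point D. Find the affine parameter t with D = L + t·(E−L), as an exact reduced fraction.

Assign E = (0, 0), Z = (1, 0), X = (0, 1) — the answer is frame-independent, so this choice is without loss of generality.
1. Q lies on line EX with EQ:QX = 3:1 ⇒ Q = (0, 3/4)
2. L lies on line QZ with QL:LZ = 5:1 ⇒ L = (5/6, 1/8)
through Z parallel to XE: direction (0, -1); meets LE at D = (1, 3/20)
D = L + t·(E−L) with t = -1/5

t = -1/5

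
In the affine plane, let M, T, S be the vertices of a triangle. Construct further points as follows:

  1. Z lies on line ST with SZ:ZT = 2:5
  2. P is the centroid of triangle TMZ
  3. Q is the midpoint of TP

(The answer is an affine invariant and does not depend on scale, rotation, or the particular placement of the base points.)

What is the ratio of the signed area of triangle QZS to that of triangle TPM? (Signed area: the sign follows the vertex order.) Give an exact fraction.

Choose coordinates M = (0, 0), T = (1, 0), S = (0, 1).
1. Z lies on line ST with SZ:ZT = 2:5 ⇒ Z = (2/7, 5/7)
2. P is the centroid of triangle TMZ ⇒ P = (3/7, 5/21)
3. Q is the midpoint of TP ⇒ Q = (5/7, 5/42)
2·[QZS] = 1/21, 2·[TPM] = 5/21
[QZS]:[TPM] = 1/21:5/21 = 1/5

[QZS]:[TPM] = 1/5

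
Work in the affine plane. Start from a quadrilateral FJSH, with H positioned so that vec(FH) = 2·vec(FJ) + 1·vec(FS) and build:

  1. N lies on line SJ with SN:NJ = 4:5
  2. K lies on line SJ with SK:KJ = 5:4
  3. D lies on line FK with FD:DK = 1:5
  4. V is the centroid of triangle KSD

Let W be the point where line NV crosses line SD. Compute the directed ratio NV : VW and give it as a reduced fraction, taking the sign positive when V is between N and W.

NV:VW = 7/5

Choose coordinates F = (0, 0), J = (1, 0), S = (0, 1), H = (2, 1).
1. N lies on line SJ with SN:NJ = 4:5 ⇒ N = (4/9, 5/9)
2. K lies on line SJ with SK:KJ = 5:4 ⇒ K = (5/9, 4/9)
3. D lies on line FK with FD:DK = 1:5 ⇒ D = (5/54, 2/27)
4. V is the centroid of triangle KSD ⇒ V = (35/162, 41/81)
line NV meets SD at W = (10/189, 89/189)
V = N + t·(W−N) with t = 7/12, so NV:VW = 7/12:5/12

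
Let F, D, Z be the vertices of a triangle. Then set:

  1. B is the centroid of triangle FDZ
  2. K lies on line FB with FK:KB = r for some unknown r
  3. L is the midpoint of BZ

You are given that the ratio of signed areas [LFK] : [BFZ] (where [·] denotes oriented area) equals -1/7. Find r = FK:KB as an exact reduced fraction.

r = 2/5

Work in coordinates with F = (0, 0), D = (1, 0), Z = (0, 1).
1. B is the centroid of triangle FDZ ⇒ B = (1/3, 1/3)
2. With FK:KB = r, write λ = r/(r+1) so K = F + λ·(B−F); K is affine-linear in λ
3. L is the midpoint of BZ ⇒ L = (1/6, 2/3)
Every point depending on K is an affine combination of K and λ-independent points, so each such coordinate is linear in λ; the λ² term in each signed area is a multiple of (B−F)×(B−F) = 0, so 2·[LFK] and 2·[BFZ] are each linear in λ. Evaluating at λ=0 and λ=1:
  2·[LFK] = 1/6·λ,   2·[BFZ] = -1/3
So [LFK]:[BFZ] = (1/6·λ) / (-1/3). Setting this equal to -1/7:
  1/6·λ = -1/7·(-1/3)  ⇒  λ = 2/7
Then r = λ/(1−λ) = (2/7)/(5/7) = 2/5. Check: with r = 2/5, K = (2/21, 2/21) and [LFK]:[BFZ] = -1/7 as required.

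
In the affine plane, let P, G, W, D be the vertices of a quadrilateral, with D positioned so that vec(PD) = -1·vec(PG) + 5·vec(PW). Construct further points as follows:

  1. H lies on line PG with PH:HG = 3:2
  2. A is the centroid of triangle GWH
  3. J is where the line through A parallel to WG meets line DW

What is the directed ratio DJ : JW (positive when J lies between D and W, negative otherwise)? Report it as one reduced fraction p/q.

DJ:JW = -47/2

Assign P = (0, 0), G = (1, 0), W = (0, 1), D = (-1, 5) — the answer is frame-independent, so this choice is without loss of generality.
1. H lies on line PG with PH:HG = 3:2 ⇒ H = (3/5, 0)
2. A is the centroid of triangle GWH ⇒ A = (8/15, 1/3)
3. J is where the line through A parallel to WG meets line DW ⇒ J = (2/45, 37/45)
J = D + t·(W−D) with t = 47/45, so DJ:JW = t:(1−t) = 47/45:-2/45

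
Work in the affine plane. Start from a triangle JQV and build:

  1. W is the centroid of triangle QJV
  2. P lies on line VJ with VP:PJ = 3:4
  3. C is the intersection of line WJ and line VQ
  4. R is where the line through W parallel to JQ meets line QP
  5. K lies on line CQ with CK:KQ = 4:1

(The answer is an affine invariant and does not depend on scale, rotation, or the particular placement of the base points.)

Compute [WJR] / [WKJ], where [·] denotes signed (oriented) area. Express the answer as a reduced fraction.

[WJR]:[WKJ] = -5/48

Assign J = (0, 0), Q = (1, 0), V = (0, 1) — the answer is frame-independent, so this choice is without loss of generality.
1. W is the centroid of triangle QJV ⇒ W = (1/3, 1/3)
2. P lies on line VJ with VP:PJ = 3:4 ⇒ P = (0, 4/7)
3. C is the intersection of line WJ and line VQ ⇒ C = (1/2, 1/2)
4. R is where the line through W parallel to JQ meets line QP ⇒ R = (5/12, 1/3)
5. K lies on line CQ with CK:KQ = 4:1 ⇒ K = (9/10, 1/10)
2·[WJR] = 1/36, 2·[WKJ] = -4/15
[WJR]:[WKJ] = 1/36:-4/15 = -5/48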